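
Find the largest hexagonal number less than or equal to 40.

Solve n(2n−1) ≤ 40 for integer n.
n = 4 gives 28 ≤ 40, while n = 5 gives 45 > 40; so the answer is 28.

28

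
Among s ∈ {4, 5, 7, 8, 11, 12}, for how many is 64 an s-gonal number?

s = 4: P(4, 8) = 64. ✓
s = 5: P(5, 6) = 51 and P(5, 7) = 70; 64 is not s-gonal.
s = 7: P(7, 5) = 55 and P(7, 6) = 81; 64 is not s-gonal.
s = 8: P(8, 4) = 40 and P(8, 5) = 65; 64 is not s-gonal.
s = 11: P(11, 4) = 58 and P(11, 5) = 95; 64 is not s-gonal.
s = 12: P(12, 4) = 64. ✓
Hits: s ∈ {4, 12} → 2.

2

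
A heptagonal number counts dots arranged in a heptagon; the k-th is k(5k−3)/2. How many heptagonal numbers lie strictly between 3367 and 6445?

The n-th heptagonal number is n(5n−3)/2.
Smallest index with value > 3367: n = 38 (giving 3553).
Largest index with value < 6445: n = 51 (giving 6426).
Indices 38 through 51: 14 terms.

14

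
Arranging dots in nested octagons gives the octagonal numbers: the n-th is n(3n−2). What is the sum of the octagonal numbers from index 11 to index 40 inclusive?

Σ i(3i−2) = 3Σi² − 2Σi over i = 11..40.
Σi = 820 − 55 = 765 and Σi² = 22140 − 385 = 21755.
3·21755 − 2·765 = 63735.

63735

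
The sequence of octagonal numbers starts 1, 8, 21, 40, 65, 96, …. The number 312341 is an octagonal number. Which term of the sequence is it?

Set n(3n−2) = 312341, giving 3n² − 2n − 312341 = 0.
The discriminant is 4 + 12·312341 = 3748096, and √3748096 = 1936.
So n = (2 + 1936) / 6 = 1938/6 = 323.

323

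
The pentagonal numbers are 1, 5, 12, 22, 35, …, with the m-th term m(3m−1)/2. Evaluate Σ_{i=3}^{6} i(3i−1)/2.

120

Σ i(3i−1)/2 = (3Σi² − Σi) / 2 over i = 3..6.
Σi = 21 − 3 = 18 and Σi² = 91 − 5 = 86.
(3·86 − 1·18) / 2 = 240/2 = 120.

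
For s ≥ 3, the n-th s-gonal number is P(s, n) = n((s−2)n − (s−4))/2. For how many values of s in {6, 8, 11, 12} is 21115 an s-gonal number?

s = 6: P(6, 103) = 21115. ✓
s = 8: P(8, 84) = 21000 and P(8, 85) = 21505; 21115 is not s-gonal.
s = 11: P(11, 68) = 20570 and P(11, 69) = 21183; 21115 is not s-gonal.
s = 12: P(12, 65) = 20865 and P(12, 66) = 21516; 21115 is not s-gonal.
Hits: s ∈ {6} → 1.

1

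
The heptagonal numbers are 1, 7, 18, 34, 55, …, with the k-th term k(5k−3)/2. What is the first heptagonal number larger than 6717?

Solve n(5n−3)/2 > 6717 for integer n.
The largest n with value ≤ 6717 is 52 (since 6682 ≤ 6717 < 6943), so the first above is n = 53, value 6943.

6943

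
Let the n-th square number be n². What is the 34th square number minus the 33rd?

n² − (n−1)² = 2n − 1, so 34² − 33² = 2·34 − 1 = 67.

67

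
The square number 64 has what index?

We need n² = 64, so n = √64 = 8.

8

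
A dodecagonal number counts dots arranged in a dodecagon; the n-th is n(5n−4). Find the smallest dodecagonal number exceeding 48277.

Solve n(5n−4) > 48277 for integer n.
The largest n with value ≤ 48277 is 98 (since 47628 ≤ 48277 < 48609), so the first above is n = 99, value 48609.

48609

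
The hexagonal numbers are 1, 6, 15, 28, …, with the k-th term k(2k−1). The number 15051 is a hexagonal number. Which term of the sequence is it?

87

Set n(2n−1) = 15051, giving 2n² − n − 15051 = 0.
The discriminant is 1 + 8·15051 = 120409, and √120409 = 347.
So n = (1 + 347) / 4 = 348/4 = 87.
Check: 87·(2·87 − 1) = 15051. ✓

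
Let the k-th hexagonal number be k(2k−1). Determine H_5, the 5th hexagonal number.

45

The 5th hexagonal number is n(2n−1) with n = 5.
5·(2·5 − 1) = 5·9 = 45.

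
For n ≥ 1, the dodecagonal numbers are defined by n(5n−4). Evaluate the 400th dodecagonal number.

798400

400·(5·400 − 4) = 400·1996 = 798400.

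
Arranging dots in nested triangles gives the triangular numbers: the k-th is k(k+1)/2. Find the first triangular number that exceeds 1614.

1653

Solve n(n+1)/2 > 1614 for integer n.
The largest n with value ≤ 1614 is 56 (since 1596 ≤ 1614 < 1653), so the first above is n = 57, value 1653.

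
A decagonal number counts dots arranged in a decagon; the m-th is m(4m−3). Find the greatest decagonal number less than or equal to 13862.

13747

Solve n(4n−3) ≤ 13862 for integer n.
n = 59 gives 13747 ≤ 13862, while n = 60 gives 14220 > 13862; so the answer is 13747.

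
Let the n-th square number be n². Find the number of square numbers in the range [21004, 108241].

The n-th square number is n².
Smallest index with value ≥ 21004: n = 145 (giving 21025).
Largest index with value ≤ 108241: n = 329 (giving 108241).
Indices 145 through 329: 185 terms.

185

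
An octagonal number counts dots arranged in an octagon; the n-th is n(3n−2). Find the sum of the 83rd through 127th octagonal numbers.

1501695

Σ i(3i−2) = 3Σi² − 2Σi over i = 83..127.
Σi = 8128 − 3403 = 4725 and Σi² = 690880 − 187165 = 503715.
3·503715 − 2·4725 = 1501695.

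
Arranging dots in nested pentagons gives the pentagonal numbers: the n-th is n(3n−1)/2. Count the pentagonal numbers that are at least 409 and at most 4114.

The n-th pentagonal number is n(3n−1)/2.
Smallest index with value ≥ 409: n = 17 (giving 425).
Largest index with value ≤ 4114: n = 52 (giving 4030).
Indices 17 through 52: 36 terms.

36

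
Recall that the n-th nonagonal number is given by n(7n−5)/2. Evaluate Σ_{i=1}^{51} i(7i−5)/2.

Σ i(7i−5)/2 = (7Σi² − 5Σi) / 2 over i = 1..51.
Σi = 1326 and Σi² = 45526.
(7·45526 − 5·1326) / 2 = 312052/2 = 156026.

156026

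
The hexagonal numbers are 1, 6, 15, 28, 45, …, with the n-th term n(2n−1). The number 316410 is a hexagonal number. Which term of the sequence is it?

398

Set n(2n−1) = 316410, giving 2n² − n − 316410 = 0.
So n = (1 + 1591) / 4 = 1592/4 = 398.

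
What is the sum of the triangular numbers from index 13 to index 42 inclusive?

12880

Σ i(i+1)/2 = (Σi² + Σi) / 2 over i = 13..42.
Σi = 903 − 78 = 825 and Σi² = 25585 − 650 = 24935.
(1·24935 + 1·825) / 2 = 25760/2 = 12880.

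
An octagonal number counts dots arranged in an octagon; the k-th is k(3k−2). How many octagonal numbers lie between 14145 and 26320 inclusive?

26

The n-th octagonal number is n(3n−2).
Smallest index with value ≥ 14145: n = 69 (giving 14145).
Largest index with value ≤ 26320: n = 94 (giving 26320).
Indices 69 through 94: 26 terms.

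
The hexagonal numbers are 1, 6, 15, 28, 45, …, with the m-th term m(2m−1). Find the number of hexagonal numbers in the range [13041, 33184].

49

The n-th hexagonal number is n(2n−1).
Smallest index with value ≥ 13041: n = 81 (giving 13041).
Largest index with value ≤ 33184: n = 129 (giving 33153).
Indices 81 through 129: 49 terms.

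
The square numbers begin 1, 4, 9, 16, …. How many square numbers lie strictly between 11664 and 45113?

The n-th square number is n².
Smallest index with value > 11664: n = 109 (giving 11881).
Largest index with value < 45113: n = 212 (giving 44944).
Indices 109 through 212: 104 terms.

104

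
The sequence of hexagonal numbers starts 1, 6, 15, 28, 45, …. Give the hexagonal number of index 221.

97461

221·(2·221 − 1) = 221·441 = 97461.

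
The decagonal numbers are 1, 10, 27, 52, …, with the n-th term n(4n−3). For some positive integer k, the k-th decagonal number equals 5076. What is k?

36

Set n(4n−3) = 5076, giving 4n² − 3n − 5076 = 0.
So n = (3 + 285) / 8 = 288/8 = 36.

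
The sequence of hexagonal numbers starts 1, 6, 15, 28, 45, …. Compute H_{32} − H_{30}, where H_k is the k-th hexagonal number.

32·(2·32 − 1) = 2016 and 30·(2·30 − 1) = 1770.
Difference: 2016 − 1770 = 246.

246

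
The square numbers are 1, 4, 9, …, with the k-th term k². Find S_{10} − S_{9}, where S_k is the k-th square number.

19

n² − (n−1)² = 2n − 1, so 10² − 9² = 2·10 − 1 = 19.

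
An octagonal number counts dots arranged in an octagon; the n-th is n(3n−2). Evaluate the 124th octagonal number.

The 124th octagonal number is n(3n−2) with n = 124.
124·(3·124 − 2) = 124·370 = 45880.

45880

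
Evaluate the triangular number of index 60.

1830

60·61/2 = 3660/2 = 1830.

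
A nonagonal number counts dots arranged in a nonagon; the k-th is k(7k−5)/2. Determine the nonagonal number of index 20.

20·(7·20 − 5)/2 = 20·135/2 = 1350.

1350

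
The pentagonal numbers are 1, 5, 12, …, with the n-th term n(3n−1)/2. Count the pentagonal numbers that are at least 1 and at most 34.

4

The n-th pentagonal number is n(3n−1)/2.
Smallest index with value ≥ 1: n = 1 (giving 1).
Largest index with value ≤ 34: n = 4 (giving 22).
Indices 1 through 4: 4 terms.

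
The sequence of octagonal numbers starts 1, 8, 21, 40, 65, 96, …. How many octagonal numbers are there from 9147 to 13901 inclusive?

13

The n-th octagonal number is n(3n−2).
Smallest index with value ≥ 9147: n = 56 (giving 9296).
Largest index with value ≤ 13901: n = 68 (giving 13736).
Indices 56 through 68: 13 terms.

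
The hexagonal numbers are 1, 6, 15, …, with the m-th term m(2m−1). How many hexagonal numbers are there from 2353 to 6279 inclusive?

The n-th hexagonal number is n(2n−1).
Smallest index with value ≥ 2353: n = 35 (giving 2415).
Largest index with value ≤ 6279: n = 56 (giving 6216).
Indices 35 through 56: 22 terms.

22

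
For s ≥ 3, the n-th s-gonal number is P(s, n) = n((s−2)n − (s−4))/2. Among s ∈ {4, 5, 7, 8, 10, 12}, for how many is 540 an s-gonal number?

2

s = 4: P(4, 23) = 529 and P(4, 24) = 576; 540 is not s-gonal.
s = 5: P(5, 19) = 532 and P(5, 20) = 590; 540 is not s-gonal.
s = 7: P(7, 15) = 540. ✓
s = 8: P(8, 13) = 481 and P(8, 14) = 560; 540 is not s-gonal.
s = 10: P(10, 12) = 540. ✓
s = 12: P(12, 10) = 460 and P(12, 11) = 561; 540 is not s-gonal.
Hits: s ∈ {7, 10} → 2.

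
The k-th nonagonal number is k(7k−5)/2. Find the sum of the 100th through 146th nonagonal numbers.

2504536

Σ i(7i−5)/2 = (7Σi² − 5Σi) / 2 over i = 100..146.
Σi = 10731 − 4950 = 5781 and Σi² = 1048061 − 328350 = 719711.
(7·719711 − 5·5781) / 2 = 5009072/2 = 2504536.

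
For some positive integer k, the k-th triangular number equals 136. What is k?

16

Set n(n+1)/2 = 136, giving n² + n − 272 = 0.
The discriminant is 1 + 8·136 = 1089, and √1089 = 33.
So n = (-1 + 33) / 2 = 32/2 = 16.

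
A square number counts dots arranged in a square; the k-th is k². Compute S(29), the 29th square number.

29² = 841.

841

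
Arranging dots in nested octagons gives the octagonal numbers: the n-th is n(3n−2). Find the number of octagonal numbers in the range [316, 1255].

The n-th octagonal number is n(3n−2).
Smallest index with value ≥ 316: n = 11 (giving 341).
Largest index with value ≤ 1255: n = 20 (giving 1160).
Indices 11 through 20: 10 terms.

10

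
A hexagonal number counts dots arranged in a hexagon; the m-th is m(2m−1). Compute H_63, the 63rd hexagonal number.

63·(2·63 − 1) = 63·125 = 7875.

7875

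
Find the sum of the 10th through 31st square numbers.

10131

Σ_{i=10}^{31} i² = 10416 − 285 = 10131.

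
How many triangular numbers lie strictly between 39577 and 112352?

The n-th triangular number is n(n+1)/2.
Smallest index with value > 39577: n = 281 (giving 39621).
Largest index with value < 112352: n = 473 (giving 112101).
Indices 281 through 473: 193 terms.

193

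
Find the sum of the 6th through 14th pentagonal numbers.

Σ i(3i−1)/2 = (3Σi² − Σi) / 2 over i = 6..14.
Σi = 105 − 15 = 90 and Σi² = 1015 − 55 = 960.
(3·960 − 1·90) / 2 = 2790/2 = 1395.

1395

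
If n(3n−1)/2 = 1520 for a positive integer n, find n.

32

Set n(3n−1)/2 = 1520, giving 3n² − n − 3040 = 0.
So n = (1 + 191) / 6 = 192/6 = 32.
Check: 32·(3·32 − 1)/2 = 1520. ✓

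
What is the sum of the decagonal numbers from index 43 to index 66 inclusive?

Σ i(4i−3) = 4Σi² − 3Σi over i = 43..66.
Σi = 2211 − 903 = 1308 and Σi² = 98021 − 25585 = 72436.
4·72436 − 3·1308 = 285820.

285820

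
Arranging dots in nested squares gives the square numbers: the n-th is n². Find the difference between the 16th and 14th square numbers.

60

16² = 256 and 14² = 196.
Difference: 256 − 196 = 60.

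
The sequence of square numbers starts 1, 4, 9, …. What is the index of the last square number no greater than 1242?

Solve n² ≤ 1242 for integer n.
n = 35 gives 1225 ≤ 1242, while n = 36 gives 1296 > 1242; so the answer is index 35.

35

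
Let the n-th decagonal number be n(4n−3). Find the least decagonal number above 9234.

Solve n(4n−3) > 9234 for integer n.
The largest n with value ≤ 9234 is 48 (since 9072 ≤ 9234 < 9457), so the first above is n = 49, value 9457.

9457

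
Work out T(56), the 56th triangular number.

1596

56·57/2 = 3192/2 = 1596.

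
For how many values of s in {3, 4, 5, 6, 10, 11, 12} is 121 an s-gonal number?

s = 3: P(3, 15) = 120 and P(3, 16) = 136; 121 is not s-gonal.
s = 4: P(4, 11) = 121. ✓
s = 5: P(5, 9) = 117 and P(5, 10) = 145; 121 is not s-gonal.
s = 6: P(6, 8) = 120 and P(6, 9) = 153; 121 is not s-gonal.
s = 10: P(10, 5) = 85 and P(10, 6) = 126; 121 is not s-gonal.
s = 11: P(11, 5) = 95 and P(11, 6) = 141; 121 is not s-gonal.
s = 12: P(12, 5) = 105 and P(12, 6) = 156; 121 is not s-gonal.
Hits: s ∈ {4} → 1.

1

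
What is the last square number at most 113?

Solve n² ≤ 113 for integer n.
n = 10 gives 100 ≤ 113, while n = 11 gives 121 > 113; so the answer is 100.

100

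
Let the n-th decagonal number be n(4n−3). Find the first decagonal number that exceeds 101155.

Solve n(4n−3) > 101155 for integer n.
The largest n with value ≤ 101155 is 159 (since 100647 ≤ 101155 < 101920), so the first above is n = 160, value 101920.

101920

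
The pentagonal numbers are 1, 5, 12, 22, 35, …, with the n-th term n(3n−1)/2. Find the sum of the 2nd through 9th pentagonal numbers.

Σ i(3i−1)/2 = (3Σi² − Σi) / 2 over i = 2..9.
Σi = 45 − 1 = 44 and Σi² = 285 − 1 = 284.
(3·284 − 1·44) / 2 = 808/2 = 404.

404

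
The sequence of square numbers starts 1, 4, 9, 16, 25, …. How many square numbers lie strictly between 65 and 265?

8

The n-th square number is n².
Smallest index with value > 65: n = 9 (giving 81).
Largest index with value < 265: n = 16 (giving 256).
Indices 9 through 16: 8 terms.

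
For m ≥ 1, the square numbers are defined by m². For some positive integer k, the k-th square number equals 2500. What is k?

We need n² = 2500, so n = √2500 = 50.
Check: 50² = 2500. ✓

50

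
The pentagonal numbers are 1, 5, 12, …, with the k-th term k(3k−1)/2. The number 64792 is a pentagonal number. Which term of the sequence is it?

208

Set n(3n−1)/2 = 64792, giving 3n² − n − 129584 = 0.
The discriminant is 1 + 24·64792 = 1555009, and √1555009 = 1247.
So n = (1 + 1247) / 6 = 1248/6 = 208.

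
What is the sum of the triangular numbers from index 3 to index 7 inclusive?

80

Σ i(i+1)/2 = (Σi² + Σi) / 2 over i = 3..7.
Σi = 28 − 3 = 25 and Σi² = 140 − 5 = 135.
(1·135 + 1·25) / 2 = 160/2 = 80.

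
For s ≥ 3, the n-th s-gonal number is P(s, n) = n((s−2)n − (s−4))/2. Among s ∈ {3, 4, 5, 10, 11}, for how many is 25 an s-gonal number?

1

s = 3: P(3, 6) = 21 and P(3, 7) = 28; 25 is not s-gonal.
s = 4: P(4, 5) = 25. ✓
s = 5: P(5, 4) = 22 and P(5, 5) = 35; 25 is not s-gonal.
s = 10: P(10, 2) = 10 and P(10, 3) = 27; 25 is not s-gonal.
s = 11: P(11, 2) = 11 and P(11, 3) = 30; 25 is not s-gonal.
Hits: s ∈ {4} → 1.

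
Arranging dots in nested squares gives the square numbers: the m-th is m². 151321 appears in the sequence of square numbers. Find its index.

389

We need n² = 151321, so n = √151321 = 389.
Check: 389² = 151321. ✓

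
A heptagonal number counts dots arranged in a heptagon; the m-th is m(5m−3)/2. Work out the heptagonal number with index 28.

1918

The 28th heptagonal number is n(5n−3)/2 with n = 28.
28·(5·28 − 3)/2 = 28·137/2 = 1918.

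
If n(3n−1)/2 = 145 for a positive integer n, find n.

Set n(3n−1)/2 = 145, giving 3n² − n − 290 = 0.
So n = (1 + 59) / 6 = 60/6 = 10.
Check: 10·(3·10 − 1)/2 = 145. ✓

10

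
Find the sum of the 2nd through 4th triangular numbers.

19

Σ i(i+1)/2 = (Σi² + Σi) / 2 over i = 2..4.
Σi = 10 − 1 = 9 and Σi² = 30 − 1 = 29.
(1·29 + 1·9) / 2 = 38/2 = 19.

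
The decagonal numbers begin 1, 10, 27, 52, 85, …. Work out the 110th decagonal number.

48070

110·(4·110 − 3) = 110·437 = 48070.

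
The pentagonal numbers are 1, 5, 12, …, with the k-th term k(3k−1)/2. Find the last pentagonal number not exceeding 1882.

1820

Solve n(3n−1)/2 ≤ 1882 for integer n.
n = 35 gives 1820 ≤ 1882, while n = 36 gives 1926 > 1882; so the answer is 1820.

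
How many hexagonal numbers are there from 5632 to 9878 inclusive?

17

The n-th hexagonal number is n(2n−1).
Smallest index with value ≥ 5632: n = 54 (giving 5778).
Largest index with value ≤ 9878: n = 70 (giving 9730).
Indices 54 through 70: 17 terms.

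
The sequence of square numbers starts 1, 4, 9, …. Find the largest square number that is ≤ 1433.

1369

Solve n² ≤ 1433 for integer n.
n = 37 gives 1369 ≤ 1433, while n = 38 gives 1444 > 1433; so the answer is 1369.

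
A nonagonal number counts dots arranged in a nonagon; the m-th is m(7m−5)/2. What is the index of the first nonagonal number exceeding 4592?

37

Solve n(7n−5)/2 > 4592 for integer n.
The largest n with value ≤ 4592 is 36 (since 4446 ≤ 4592 < 4699), so the first above is n = 37, value 4699.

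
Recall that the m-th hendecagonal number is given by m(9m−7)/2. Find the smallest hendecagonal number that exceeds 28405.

Solve n(9n−7)/2 > 28405 for integer n.
The largest n with value ≤ 28405 is 79 (since 27808 ≤ 28405 < 28520), so the first above is n = 80, value 28520.

28520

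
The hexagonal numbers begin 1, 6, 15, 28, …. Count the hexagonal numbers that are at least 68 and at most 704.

The n-th hexagonal number is n(2n−1).
Smallest index with value ≥ 68: n = 7 (giving 91).
Largest index with value ≤ 704: n = 19 (giving 703).
Indices 7 through 19: 13 terms.

13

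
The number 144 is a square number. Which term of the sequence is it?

12

We need n² = 144, so n = √144 = 12.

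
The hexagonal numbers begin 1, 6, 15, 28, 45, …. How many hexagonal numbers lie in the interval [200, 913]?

The n-th hexagonal number is n(2n−1).
Smallest index with value ≥ 200: n = 11 (giving 231).
Largest index with value ≤ 913: n = 21 (giving 861).
Indices 11 through 21: 11 terms.

11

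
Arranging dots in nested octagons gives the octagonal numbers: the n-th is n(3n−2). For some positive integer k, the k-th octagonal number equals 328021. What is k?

Set n(3n−2) = 328021, giving 3n² − 2n − 328021 = 0.
The discriminant is 4 + 12·328021 = 3936256, and √3936256 = 1984.
So n = (2 + 1984) / 6 = 1986/6 = 331.

331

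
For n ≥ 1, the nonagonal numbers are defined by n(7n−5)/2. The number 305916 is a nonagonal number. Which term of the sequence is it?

296

Set n(7n−5)/2 = 305916, giving 7n² − 5n − 611832 = 0.
The discriminant is 25 + 56·305916 = 17131321, and √17131321 = 4139.
So n = (5 + 4139) / 14 = 4144/14 = 296.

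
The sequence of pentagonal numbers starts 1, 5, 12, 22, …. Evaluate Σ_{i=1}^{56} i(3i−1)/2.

89376

Σ i(3i−1)/2 = (3Σi² − Σi) / 2 over i = 1..56.
Σi = 1596 and Σi² = 60116.
(3·60116 − 1·1596) / 2 = 178752/2 = 89376.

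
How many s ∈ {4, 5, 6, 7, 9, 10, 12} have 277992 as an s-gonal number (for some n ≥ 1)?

s = 4: P(4, 527) = 277729 and P(4, 528) = 278784; 277992 is not s-gonal.
s = 5: P(5, 430) = 277135 and P(5, 431) = 278426; 277992 is not s-gonal.
s = 6: P(6, 373) = 277885 and P(6, 374) = 279378; 277992 is not s-gonal.
s = 7: P(7, 333) = 276723 and P(7, 334) = 278389; 277992 is not s-gonal.
s = 9: P(9, 282) = 277629 and P(9, 283) = 279604; 277992 is not s-gonal.
s = 10: P(10, 264) = 277992. ✓
s = 12: P(12, 236) = 277536 and P(12, 237) = 279897; 277992 is not s-gonal.
Hits: s ∈ {10} → 1.

1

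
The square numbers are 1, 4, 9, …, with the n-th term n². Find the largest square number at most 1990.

Solve n² ≤ 1990 for integer n.
n = 44 gives 1936 ≤ 1990, while n = 45 gives 2025 > 1990; so the answer is 1936.

1936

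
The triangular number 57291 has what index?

Set n(n+1)/2 = 57291, giving n² + n − 114582 = 0.
So n = (-1 + 677) / 2 = 676/2 = 338.
Check: 338·339/2 = 57291. ✓

338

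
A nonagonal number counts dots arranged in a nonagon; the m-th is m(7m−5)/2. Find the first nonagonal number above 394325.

Solve n(7n−5)/2 > 394325 for integer n.
The largest n with value ≤ 394325 is 336 (since 394296 ≤ 394325 < 396649), so the first above is n = 337, value 396649.

396649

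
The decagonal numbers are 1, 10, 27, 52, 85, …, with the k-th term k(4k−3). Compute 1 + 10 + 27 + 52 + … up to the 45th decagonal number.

Σ i(4i−3) = 4Σi² − 3Σi over i = 1..45.
Σi = 1035 and Σi² = 31395.
4·31395 − 3·1035 = 122475.

122475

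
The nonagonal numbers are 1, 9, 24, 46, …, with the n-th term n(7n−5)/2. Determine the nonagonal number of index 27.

2484

The 27th nonagonal number is n(7n−5)/2 with n = 27.
27·(7·27 − 5)/2 = 27·184/2 = 27·92 = 2484.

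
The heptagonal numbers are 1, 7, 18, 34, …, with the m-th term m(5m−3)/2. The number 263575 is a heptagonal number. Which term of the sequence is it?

Set n(5n−3)/2 = 263575, giving 5n² − 3n − 527150 = 0.
The discriminant is 9 + 40·263575 = 10543009, and √10543009 = 3247.
So n = (3 + 3247) / 10 = 3250/10 = 325.
Check: 325·(5·325 − 3)/2 = 263575. ✓

325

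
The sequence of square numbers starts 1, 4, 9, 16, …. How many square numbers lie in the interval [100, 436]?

The n-th square number is n².
Smallest index with value ≥ 100: n = 10 (giving 100).
Largest index with value ≤ 436: n = 20 (giving 400).
Indices 10 through 20: 11 terms.

11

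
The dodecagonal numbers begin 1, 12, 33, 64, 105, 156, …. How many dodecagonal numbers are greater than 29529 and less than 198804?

122

The n-th dodecagonal number is n(5n−4).
Smallest index with value > 29529: n = 78 (giving 30108).
Largest index with value < 198804: n = 199 (giving 197209).
Indices 78 through 199: 122 terms.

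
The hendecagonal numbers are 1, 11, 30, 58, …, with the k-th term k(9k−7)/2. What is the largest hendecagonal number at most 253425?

Solve n(9n−7)/2 ≤ 253425 for integer n.
n = 237 gives 251931 ≤ 253425, while n = 238 gives 254065 > 253425; so the answer is 251931.

251931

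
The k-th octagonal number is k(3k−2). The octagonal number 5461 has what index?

43

Set n(3n−2) = 5461, giving 3n² − 2n − 5461 = 0.
The discriminant is 4 + 12·5461 = 65536, and √65536 = 256.
So n = (2 + 256) / 6 = 258/6 = 43.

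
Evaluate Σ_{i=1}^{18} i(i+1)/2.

Σ i(i+1)/2 = (Σi² + Σi) / 2 over i = 1..18.
Σi = 171 and Σi² = 2109.
(1·2109 + 1·171) / 2 = 2280/2 = 1140.

1140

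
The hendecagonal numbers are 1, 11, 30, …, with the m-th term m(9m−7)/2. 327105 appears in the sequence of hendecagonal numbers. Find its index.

270

Set n(9n−7)/2 = 327105, giving 9n² − 7n − 654210 = 0.
The discriminant is 49 + 72·327105 = 23551609, and √23551609 = 4853.
So n = (7 + 4853) / 18 = 4860/18 = 270.
Check: 270·(9·270 − 7)/2 = 327105. ✓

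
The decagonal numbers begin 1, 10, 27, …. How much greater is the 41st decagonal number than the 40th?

Consecutive decagonal numbers differ by 8n − 7: here 8·41 − 7 = 321.

321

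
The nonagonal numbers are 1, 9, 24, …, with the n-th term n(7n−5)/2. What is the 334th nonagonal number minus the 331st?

334·(7·334 − 5)/2 = 389611 and 331·(7·331 − 5)/2 = 382636.
Difference: 389611 − 382636 = 6975.

6975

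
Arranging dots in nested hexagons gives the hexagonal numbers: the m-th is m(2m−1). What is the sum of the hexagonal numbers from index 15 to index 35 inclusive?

Σ i(2i−1) = 2Σi² − Σi over i = 15..35.
Σi = 630 − 105 = 525 and Σi² = 14910 − 1015 = 13895.
2·13895 − 1·525 = 27265.

27265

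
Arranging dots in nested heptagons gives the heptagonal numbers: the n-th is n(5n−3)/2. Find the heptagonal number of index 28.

1918

The 28th heptagonal number is n(5n−3)/2 with n = 28.
28·(5·28 − 3)/2 = 28·137/2 = 1918.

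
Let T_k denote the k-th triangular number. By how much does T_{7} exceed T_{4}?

7·8/2 = 28 and 4·5/2 = 10.
Difference: 28 − 10 = 18.

18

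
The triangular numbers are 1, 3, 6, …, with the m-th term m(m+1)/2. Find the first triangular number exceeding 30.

Solve n(n+1)/2 > 30 for integer n.
The largest n with value ≤ 30 is 7 (since 28 ≤ 30 < 36), so the first above is n = 8, value 36.

36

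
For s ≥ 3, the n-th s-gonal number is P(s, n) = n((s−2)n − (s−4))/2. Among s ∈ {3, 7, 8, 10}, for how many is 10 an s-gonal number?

2

s = 3: P(3, 4) = 10. ✓
s = 7: P(7, 2) = 7 and P(7, 3) = 18; 10 is not s-gonal.
s = 8: P(8, 2) = 8 and P(8, 3) = 21; 10 is not s-gonal.
s = 10: P(10, 2) = 10. ✓
Hits: s ∈ {3, 10} → 2.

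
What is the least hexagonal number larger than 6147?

6216

Solve n(2n−1) > 6147 for integer n.
The largest n with value ≤ 6147 is 55 (since 5995 ≤ 6147 < 6216), so the first above is n = 56, value 6216.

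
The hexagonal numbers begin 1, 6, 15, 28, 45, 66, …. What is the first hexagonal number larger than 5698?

5778

Solve n(2n−1) > 5698 for integer n.
The largest n with value ≤ 5698 is 53 (since 5565 ≤ 5698 < 5778), so the first above is n = 54, value 5778.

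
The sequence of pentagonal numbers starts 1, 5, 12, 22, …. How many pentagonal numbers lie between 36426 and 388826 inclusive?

The n-th pentagonal number is n(3n−1)/2.
Smallest index with value ≥ 36426: n = 156 (giving 36426).
Largest index with value ≤ 388826: n = 509 (giving 388367).
Indices 156 through 509: 354 terms.

354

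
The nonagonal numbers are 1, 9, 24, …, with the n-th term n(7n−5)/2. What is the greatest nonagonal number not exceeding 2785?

2674

Solve n(7n−5)/2 ≤ 2785 for integer n.
n = 28 gives 2674 ≤ 2785, while n = 29 gives 2871 > 2785; so the answer is 2674.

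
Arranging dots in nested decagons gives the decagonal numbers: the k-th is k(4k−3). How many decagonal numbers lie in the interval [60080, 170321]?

The n-th decagonal number is n(4n−3).
Smallest index with value ≥ 60080: n = 123 (giving 60147).
Largest index with value ≤ 170321: n = 206 (giving 169126).
Indices 123 through 206: 84 terms.

84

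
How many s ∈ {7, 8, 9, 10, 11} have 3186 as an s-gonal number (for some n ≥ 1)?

s = 7: P(7, 36) = 3186. ✓
s = 8: P(8, 32) = 3008 and P(8, 33) = 3201; 3186 is not s-gonal.
s = 9: P(9, 30) = 3075 and P(9, 31) = 3286; 3186 is not s-gonal.
s = 10: P(10, 28) = 3052 and P(10, 29) = 3277; 3186 is not s-gonal.
s = 11: P(11, 27) = 3186. ✓
Hits: s ∈ {7, 11} → 2.

2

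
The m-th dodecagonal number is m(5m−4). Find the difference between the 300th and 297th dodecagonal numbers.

300·(5·300 − 4) = 448800 and 297·(5·297 − 4) = 439857.
Difference: 448800 − 439857 = 8943.

8943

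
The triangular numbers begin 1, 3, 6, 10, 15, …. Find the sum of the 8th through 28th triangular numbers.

Σ i(i+1)/2 = (Σi² + Σi) / 2 over i = 8..28.
Σi = 406 − 28 = 378 and Σi² = 7714 − 140 = 7574.
(1·7574 + 1·378) / 2 = 7952/2 = 3976.

3976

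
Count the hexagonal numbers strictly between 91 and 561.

The n-th hexagonal number is n(2n−1).
Smallest index with value > 91: n = 8 (giving 120).
Largest index with value < 561: n = 16 (giving 496).
Indices 8 through 16: 9 terms.

9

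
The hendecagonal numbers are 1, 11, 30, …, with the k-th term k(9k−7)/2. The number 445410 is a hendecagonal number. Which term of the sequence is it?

315

Set n(9n−7)/2 = 445410, giving 9n² − 7n − 890820 = 0.
So n = (7 + 5663) / 18 = 5670/18 = 315.
Check: 315·(9·315 − 7)/2 = 445410. ✓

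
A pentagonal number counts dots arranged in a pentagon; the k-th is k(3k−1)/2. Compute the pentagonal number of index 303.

The 303rd pentagonal number is n(3n−1)/2 with n = 303.
303·(3·303 − 1)/2 = 303·908/2 = 303·454 = 137562.

137562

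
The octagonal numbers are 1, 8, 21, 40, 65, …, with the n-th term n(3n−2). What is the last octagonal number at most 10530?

10325

Solve n(3n−2) ≤ 10530 for integer n.
n = 59 gives 10325 ≤ 10530, while n = 60 gives 10680 > 10530; so the answer is 10325.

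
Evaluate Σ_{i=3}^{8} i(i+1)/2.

116

Σ i(i+1)/2 = (Σi² + Σi) / 2 over i = 3..8.
Σi = 36 − 3 = 33 and Σi² = 204 − 5 = 199.
(1·199 + 1·33) / 2 = 232/2 = 116.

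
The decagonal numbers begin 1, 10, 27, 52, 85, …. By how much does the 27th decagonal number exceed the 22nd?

965

27·(4·27 − 3) = 2835 and 22·(4·22 − 3) = 1870.
Difference: 2835 − 1870 = 965.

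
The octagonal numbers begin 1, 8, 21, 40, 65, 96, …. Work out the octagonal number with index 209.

The 209th octagonal number is n(3n−2) with n = 209.
209·(3·209 − 2) = 209·625 = 130625.

130625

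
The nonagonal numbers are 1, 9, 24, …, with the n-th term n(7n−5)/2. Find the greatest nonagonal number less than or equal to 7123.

6975

Solve n(7n−5)/2 ≤ 7123 for integer n.
n = 45 gives 6975 ≤ 7123, while n = 46 gives 7291 > 7123; so the answer is 6975.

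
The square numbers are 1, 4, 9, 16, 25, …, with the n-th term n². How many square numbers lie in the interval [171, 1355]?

23

The n-th square number is n².
Smallest index with value ≥ 171: n = 14 (giving 196).
Largest index with value ≤ 1355: n = 36 (giving 1296).
Indices 14 through 36: 23 terms.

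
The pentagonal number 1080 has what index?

27

Set n(3n−1)/2 = 1080, giving 3n² − n − 2160 = 0.
The discriminant is 1 + 24·1080 = 25921, and √25921 = 161.
So n = (1 + 161) / 6 = 162/6 = 27.
Check: 27·(3·27 − 1)/2 = 1080. ✓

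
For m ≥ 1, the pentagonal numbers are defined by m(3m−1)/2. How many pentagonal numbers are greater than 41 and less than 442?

The n-th pentagonal number is n(3n−1)/2.
Smallest index with value > 41: n = 6 (giving 51).
Largest index with value < 442: n = 17 (giving 425).
Indices 6 through 17: 12 terms.

12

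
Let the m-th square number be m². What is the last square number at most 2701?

2601

Solve n² ≤ 2701 for integer n.
n = 51 gives 2601 ≤ 2701, while n = 52 gives 2704 > 2701; so the answer is 2601.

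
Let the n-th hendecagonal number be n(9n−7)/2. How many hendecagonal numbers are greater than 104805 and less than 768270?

260

The n-th hendecagonal number is n(9n−7)/2.
Smallest index with value > 104805: n = 154 (giving 106183).
Largest index with value < 768270: n = 413 (giving 766115).
Indices 154 through 413: 260 terms.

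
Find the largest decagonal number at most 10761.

Solve n(4n−3) ≤ 10761 for integer n.
n = 52 gives 10660 ≤ 10761, while n = 53 gives 11077 > 10761; so the answer is 10660.

10660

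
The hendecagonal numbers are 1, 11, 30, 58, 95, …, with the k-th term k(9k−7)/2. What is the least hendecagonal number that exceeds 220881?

Solve n(9n−7)/2 > 220881 for integer n.
The largest n with value ≤ 220881 is 221 (since 219011 ≤ 220881 < 221001), so the first above is n = 222, value 221001.

221001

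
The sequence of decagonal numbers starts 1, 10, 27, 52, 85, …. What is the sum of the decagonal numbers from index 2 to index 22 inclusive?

14420

Σ i(4i−3) = 4Σi² − 3Σi over i = 2..22.
Σi = 253 − 1 = 252 and Σi² = 3795 − 1 = 3794.
4·3794 − 3·252 = 14420.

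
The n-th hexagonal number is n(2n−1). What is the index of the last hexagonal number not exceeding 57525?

Solve n(2n−1) ≤ 57525 for integer n.
n = 169 gives 56953 ≤ 57525, while n = 170 gives 57630 > 57525; so the answer is index 169.

169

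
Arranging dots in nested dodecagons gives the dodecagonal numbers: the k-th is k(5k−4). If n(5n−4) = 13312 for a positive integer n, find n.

52

Set n(5n−4) = 13312, giving 5n² − 4n − 13312 = 0.
The discriminant is 16 + 20·13312 = 266256, and √266256 = 516.
So n = (4 + 516) / 10 = 520/10 = 52.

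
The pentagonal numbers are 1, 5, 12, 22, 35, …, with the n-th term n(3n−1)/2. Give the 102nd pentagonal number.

15555

The 102nd pentagonal number is n(3n−1)/2 with n = 102.
102·(3·102 − 1)/2 = 102·305/2 = 15555.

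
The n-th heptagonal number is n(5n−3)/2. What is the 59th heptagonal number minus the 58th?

291

Consecutive heptagonal numbers differ by 5n − 4: here 5·59 − 4 = 291.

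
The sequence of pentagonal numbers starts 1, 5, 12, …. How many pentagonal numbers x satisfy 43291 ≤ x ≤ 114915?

106

The n-th pentagonal number is n(3n−1)/2.
Smallest index with value ≥ 43291: n = 171 (giving 43776).
Largest index with value ≤ 114915: n = 276 (giving 114126).
Indices 171 through 276: 106 terms.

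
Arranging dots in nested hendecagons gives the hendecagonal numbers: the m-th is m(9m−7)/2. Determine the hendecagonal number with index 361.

585181

The 361st hendecagonal number is n(9n−7)/2 with n = 361.
361·(9·361 − 7)/2 = 361·3242/2 = 361·1621 = 585181.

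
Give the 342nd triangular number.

58653

The 342nd triangular number is n(n+1)/2 with n = 342.
342·343/2 = 117306/2 = 58653.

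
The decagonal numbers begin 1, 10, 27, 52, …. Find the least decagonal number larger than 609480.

Solve n(4n−3) > 609480 for integer n.
The largest n with value ≤ 609480 is 390 (since 607230 ≤ 609480 < 610351), so the first above is n = 391, value 610351.

610351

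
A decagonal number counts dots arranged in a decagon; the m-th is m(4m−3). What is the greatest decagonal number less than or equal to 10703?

10660

Solve n(4n−3) ≤ 10703 for integer n.
n = 52 gives 10660 ≤ 10703, while n = 53 gives 11077 > 10703; so the answer is 10660.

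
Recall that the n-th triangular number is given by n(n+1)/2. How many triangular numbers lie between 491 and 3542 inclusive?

53

The n-th triangular number is n(n+1)/2.
Smallest index with value ≥ 491: n = 31 (giving 496).
Largest index with value ≤ 3542: n = 83 (giving 3486).
Indices 31 through 83: 53 terms.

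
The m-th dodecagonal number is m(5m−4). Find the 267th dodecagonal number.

355377

The 267th dodecagonal number is n(5n−4) with n = 267.
267·(5·267 − 4) = 267·1331 = 355377.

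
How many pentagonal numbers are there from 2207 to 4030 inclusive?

14

The n-th pentagonal number is n(3n−1)/2.
Smallest index with value ≥ 2207: n = 39 (giving 2262).
Largest index with value ≤ 4030: n = 52 (giving 4030).
Indices 39 through 52: 14 terms.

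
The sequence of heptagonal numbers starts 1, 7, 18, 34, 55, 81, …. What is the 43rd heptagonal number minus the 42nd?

211

Consecutive heptagonal numbers differ by 5n − 4: here 5·43 − 4 = 211.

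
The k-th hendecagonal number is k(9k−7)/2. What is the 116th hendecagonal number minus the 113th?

116·(9·116 − 7)/2 = 60146 and 113·(9·113 − 7)/2 = 57065.
Difference: 60146 − 57065 = 3081.

3081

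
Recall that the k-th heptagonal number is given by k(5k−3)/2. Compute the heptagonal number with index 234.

136539

234·(5·234 − 3)/2 = 234·1167/2 = 136539.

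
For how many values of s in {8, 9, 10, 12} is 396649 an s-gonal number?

s = 8: P(8, 363) = 394581 and P(8, 364) = 396760; 396649 is not s-gonal.
s = 9: P(9, 337) = 396649. ✓
s = 10: P(10, 315) = 395955 and P(10, 316) = 398476; 396649 is not s-gonal.
s = 12: P(12, 282) = 396492 and P(12, 283) = 399313; 396649 is not s-gonal.
Hits: s ∈ {9} → 1.

1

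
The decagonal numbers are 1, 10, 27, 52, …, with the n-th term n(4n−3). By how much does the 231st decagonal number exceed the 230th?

Consecutive decagonal numbers differ by 8n − 7: here 8·231 − 7 = 1841.

1841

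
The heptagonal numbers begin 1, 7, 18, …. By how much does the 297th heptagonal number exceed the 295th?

297·(5·297 − 3)/2 = 220077 and 295·(5·295 − 3)/2 = 217120.
Difference: 220077 − 217120 = 2957.

2957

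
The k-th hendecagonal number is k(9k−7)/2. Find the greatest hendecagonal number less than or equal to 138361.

Solve n(9n−7)/2 ≤ 138361 for integer n.
n = 175 gives 137200 ≤ 138361, while n = 176 gives 138776 > 138361; so the answer is 137200.

137200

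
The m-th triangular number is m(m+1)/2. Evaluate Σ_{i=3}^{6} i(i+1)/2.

Σ i(i+1)/2 = (Σi² + Σi) / 2 over i = 3..6.
Σi = 21 − 3 = 18 and Σi² = 91 − 5 = 86.
(1·86 + 1·18) / 2 = 104/2 = 52.

52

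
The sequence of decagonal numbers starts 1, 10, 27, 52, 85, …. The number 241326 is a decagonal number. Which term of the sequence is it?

Set n(4n−3) = 241326, giving 4n² − 3n − 241326 = 0.
So n = (3 + 1965) / 8 = 1968/8 = 246.

246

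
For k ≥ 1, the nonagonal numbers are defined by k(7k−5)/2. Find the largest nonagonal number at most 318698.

318459

Solve n(7n−5)/2 ≤ 318698 for integer n.
n = 302 gives 318459 ≤ 318698, while n = 303 gives 320574 > 318698; so the answer is 318459.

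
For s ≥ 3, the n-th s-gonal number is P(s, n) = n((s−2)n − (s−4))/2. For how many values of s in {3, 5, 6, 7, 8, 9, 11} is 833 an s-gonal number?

s = 3: P(3, 40) = 820 and P(3, 41) = 861; 833 is not s-gonal.
s = 5: P(5, 23) = 782 and P(5, 24) = 852; 833 is not s-gonal.
s = 6: P(6, 20) = 780 and P(6, 21) = 861; 833 is not s-gonal.
s = 7: P(7, 18) = 783 and P(7, 19) = 874; 833 is not s-gonal.
s = 8: P(8, 17) = 833. ✓
s = 9: P(9, 15) = 750 and P(9, 16) = 856; 833 is not s-gonal.
s = 11: P(11, 14) = 833. ✓
Hits: s ∈ {8, 11} → 2.

2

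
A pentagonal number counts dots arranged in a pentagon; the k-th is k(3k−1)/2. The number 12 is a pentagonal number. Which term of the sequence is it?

Set n(3n−1)/2 = 12, giving 3n² − n − 24 = 0.
The discriminant is 1 + 24·12 = 289, and √289 = 17.
So n = (1 + 17) / 6 = 18/6 = 3.

3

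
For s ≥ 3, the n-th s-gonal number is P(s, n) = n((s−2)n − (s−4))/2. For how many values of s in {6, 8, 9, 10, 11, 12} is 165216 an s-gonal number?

s = 6: P(6, 287) = 164451 and P(6, 288) = 165600; 165216 is not s-gonal.
s = 8: P(8, 235) = 165205 and P(8, 236) = 166616; 165216 is not s-gonal.
s = 9: P(9, 217) = 164269 and P(9, 218) = 165789; 165216 is not s-gonal.
s = 10: P(10, 203) = 164227 and P(10, 204) = 165852; 165216 is not s-gonal.
s = 11: P(11, 192) = 165216. ✓
s = 12: P(12, 182) = 164892 and P(12, 183) = 166713; 165216 is not s-gonal.
Hits: s ∈ {11} → 1.

1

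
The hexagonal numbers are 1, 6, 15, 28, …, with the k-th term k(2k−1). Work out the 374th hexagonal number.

374·(2·374 − 1) = 374·747 = 279378.

279378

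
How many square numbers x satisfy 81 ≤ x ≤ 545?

The n-th square number is n².
Smallest index with value ≥ 81: n = 9 (giving 81).
Largest index with value ≤ 545: n = 23 (giving 529).
Indices 9 through 23: 15 terms.

15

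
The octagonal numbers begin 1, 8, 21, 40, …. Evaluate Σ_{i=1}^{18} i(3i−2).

Σ i(3i−2) = 3Σi² − 2Σi over i = 1..18.
Σi = 171 and Σi² = 2109.
3·2109 − 2·171 = 5985.

5985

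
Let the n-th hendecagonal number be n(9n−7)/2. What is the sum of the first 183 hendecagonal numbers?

Σ i(9i−7)/2 = (9Σi² − 7Σi) / 2 over i = 1..183.
Σi = 16836 and Σi² = 2059604.
(9·2059604 − 7·16836) / 2 = 18418584/2 = 9209292.

9209292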